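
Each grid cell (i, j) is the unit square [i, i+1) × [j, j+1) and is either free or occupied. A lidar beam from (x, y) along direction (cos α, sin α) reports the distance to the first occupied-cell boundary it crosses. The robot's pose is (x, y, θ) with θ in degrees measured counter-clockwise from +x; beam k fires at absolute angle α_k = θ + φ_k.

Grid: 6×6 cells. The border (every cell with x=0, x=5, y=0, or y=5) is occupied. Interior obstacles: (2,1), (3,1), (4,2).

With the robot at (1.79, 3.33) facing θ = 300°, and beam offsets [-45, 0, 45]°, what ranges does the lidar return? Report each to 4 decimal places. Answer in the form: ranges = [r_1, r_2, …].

ranges = [2.4122, 1.5358, 2.2880]

beam 1: φ=-45°, α=255°
  cosα=-0.2588 sinα=-0.9659 | (1,3) | tMaxX 3.0523 tMaxY 0.3416 | tΔX 3.8637 tΔY 1.0353
    t=0.3416 [y] (1,2)
    t=1.3769 [y] (1,1)
    t=2.4122 [y] (1,0) — stop
  → r_1 = 2.4122
beam 2: φ=0°, α=300°
  cosα=0.5000 sinα=-0.8660 | (1,3) | tMaxX 0.4200 tMaxY 0.3811 | tΔX 2.0000 tΔY 1.1547
    t=0.3811 [y] (1,2)
    t=0.4200 [x] (2,2)
    t=1.5358 [y] (2,1) — stop
  → r_2 = 1.5358
beam 3: φ=45°, α=345°
  cosα=0.9659 sinα=-0.2588 | (1,3) | tMaxX 0.2174 tMaxY 1.2750 | tΔX 1.0353 tΔY 3.8637
    t=0.2174 [x] (2,3)
    t=1.2527 [x] (3,3)
    t=1.2750 [y] (3,2)
    t=2.2880 [x] (4,2) — stop
  → r_3 = 2.2880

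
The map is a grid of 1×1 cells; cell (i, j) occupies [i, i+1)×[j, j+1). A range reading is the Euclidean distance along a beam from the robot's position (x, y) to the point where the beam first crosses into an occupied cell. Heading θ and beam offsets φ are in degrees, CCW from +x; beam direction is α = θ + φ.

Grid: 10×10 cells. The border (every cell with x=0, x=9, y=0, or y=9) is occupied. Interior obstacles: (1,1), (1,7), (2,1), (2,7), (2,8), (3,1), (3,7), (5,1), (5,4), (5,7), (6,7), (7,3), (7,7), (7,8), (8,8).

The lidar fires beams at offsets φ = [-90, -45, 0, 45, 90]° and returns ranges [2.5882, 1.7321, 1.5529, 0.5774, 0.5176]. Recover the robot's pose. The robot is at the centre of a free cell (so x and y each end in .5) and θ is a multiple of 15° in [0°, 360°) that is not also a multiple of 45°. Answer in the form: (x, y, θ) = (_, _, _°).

The pose lattice has 49·16 = 784 candidates. Test each by forward raycasting.
  (3.5, 6.5, 285°): beam 2 = 5.0000 ≠ 1.7321 ✗
  (4.5, 6.5, 60°): beam 1 = 5.1962 ≠ 2.5882 ✗
  (7.5, 4.5, 195°): beam 2 = 5.0000 ≠ 1.7321 ✗
  (6.5, 4.5, 150°): beam 1 = 2.8868 ≠ 2.5882 ✗
  …
  (8.5, 2.5, 285°): r_1=2.5882, r_2=1.7321, r_3=1.5529, r_4=0.5774, r_5=0.5176 — all match ✓
No second candidate reproduces the full scan.

(x, y, θ) = (8.5, 2.5, 285°)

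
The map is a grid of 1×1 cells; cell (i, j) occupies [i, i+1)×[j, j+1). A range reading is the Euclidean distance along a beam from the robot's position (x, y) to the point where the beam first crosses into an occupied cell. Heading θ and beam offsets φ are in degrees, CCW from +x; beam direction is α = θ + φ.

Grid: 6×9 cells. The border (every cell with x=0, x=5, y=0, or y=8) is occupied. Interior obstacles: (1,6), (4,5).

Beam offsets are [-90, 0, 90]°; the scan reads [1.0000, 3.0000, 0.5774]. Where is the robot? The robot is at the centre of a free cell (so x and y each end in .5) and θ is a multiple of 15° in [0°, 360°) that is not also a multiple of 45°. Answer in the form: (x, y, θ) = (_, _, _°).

(x, y, θ) = (4.5, 6.5, 150°)

Enumerate (i+0.5, j+0.5, θ) over the 26 free cells and 16 admissible headings. For each, cast all 3 beams and compare to the given ranges.
  (4.5, 3.5, 75°): beam 1 = 0.5176 ≠ 1.0000 ✗
  (1.5, 2.5, 30°): beam 1 = 1.7321 ≠ 1.0000 ✗
  (3.5, 5.5, 210°): beam 1 = 2.8868 ≠ 1.0000 ✗
  (4.5, 1.5, 300°): beam 2 = 0.5774 ≠ 3.0000 ✗
  (2.5, 2.5, 255°): beam 1 = 1.5529 ≠ 1.0000 ✗
  …
  (4.5, 6.5, 150°): r_1=1.0000, r_2=3.0000, r_3=0.5774 — all match ✓
Unique over the lattice → pose = (4.5, 6.5, 150°).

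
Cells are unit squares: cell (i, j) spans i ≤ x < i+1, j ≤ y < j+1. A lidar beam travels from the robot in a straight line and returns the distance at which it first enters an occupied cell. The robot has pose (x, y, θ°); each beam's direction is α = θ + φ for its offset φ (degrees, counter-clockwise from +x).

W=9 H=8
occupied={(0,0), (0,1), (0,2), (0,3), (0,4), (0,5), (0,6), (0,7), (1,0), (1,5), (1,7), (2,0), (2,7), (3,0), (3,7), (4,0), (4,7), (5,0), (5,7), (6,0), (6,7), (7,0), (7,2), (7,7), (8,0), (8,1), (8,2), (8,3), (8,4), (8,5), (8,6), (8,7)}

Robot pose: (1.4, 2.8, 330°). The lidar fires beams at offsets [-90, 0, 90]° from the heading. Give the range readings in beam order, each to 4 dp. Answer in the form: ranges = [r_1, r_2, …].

ranges = [0.8000, 3.6000, 4.8497]

beam 1: φ=-90°, α=240°
  d=(-0.5000,-0.8660)  start (1,2)  tX=0.8000 tY=0.9238  stride 1/|dx|=2.0000 1/|dy|=1.1547
    cross x-line → (0,2), t=0.8000 (wall)
  → r_1 = 0.8000
beam 2: φ=0°, α=330°
  d=(0.8660,-0.5000)  start (1,2)  tX=0.6928 tY=1.6000  stride 1/|dx|=1.1547 1/|dy|=2.0000
    cross x-line → (2,2), t=0.6928
    cross y-line → (2,1), t=1.6000
    cross x-line → (3,1), t=1.8475
    cross x-line → (4,1), t=3.0022
    cross y-line → (4,0), t=3.6000 (wall)
  → r_2 = 3.6000
beam 3: φ=90°, α=60°
  d=(0.5000,0.8660)  start (1,2)  tX=1.2000 tY=0.2309  stride 1/|dx|=2.0000 1/|dy|=1.1547
    cross y-line → (1,3), t=0.2309
    cross x-line → (2,3), t=1.2000
    cross y-line → (2,4), t=1.3856
    cross y-line → (2,5), t=2.5403
    cross x-line → (3,5), t=3.2000
    cross y-line → (3,6), t=3.6950
    cross y-line → (3,7), t=4.8497 (wall)
  → r_3 = 4.8497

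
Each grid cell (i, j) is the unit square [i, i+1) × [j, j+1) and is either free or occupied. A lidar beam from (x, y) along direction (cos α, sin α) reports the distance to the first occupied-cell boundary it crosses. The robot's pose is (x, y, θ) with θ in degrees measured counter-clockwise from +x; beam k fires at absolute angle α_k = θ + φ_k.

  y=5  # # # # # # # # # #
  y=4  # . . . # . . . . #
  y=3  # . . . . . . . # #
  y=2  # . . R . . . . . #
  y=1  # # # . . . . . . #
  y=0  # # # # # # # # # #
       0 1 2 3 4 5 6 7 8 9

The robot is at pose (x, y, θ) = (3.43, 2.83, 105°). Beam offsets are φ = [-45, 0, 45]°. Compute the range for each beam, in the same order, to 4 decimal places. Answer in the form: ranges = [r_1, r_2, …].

beam 1: φ=-45°, α=60°
  d=(0.5000,0.8660)  start (3,2)  tX=1.1400 tY=0.1963  stride 1/|dx|=2.0000 1/|dy|=1.1547
    cross y-line → (3,3), t=0.1963
    cross x-line → (4,3), t=1.1400
    cross y-line → (4,4), t=1.3510 (wall)
  → r_1 = 1.3510
beam 2: φ=0°, α=105°
  d=(-0.2588,0.9659)  start (3,2)  tX=1.6614 tY=0.1760  stride 1/|dx|=3.8637 1/|dy|=1.0353
    cross y-line → (3,3), t=0.1760
    cross y-line → (3,4), t=1.2113
    cross x-line → (2,4), t=1.6614
    cross y-line → (2,5), t=2.2465 (wall)
  → r_2 = 2.2465
beam 3: φ=45°, α=150°
  d=(-0.8660,0.5000)  start (3,2)  tX=0.4965 tY=0.3400  stride 1/|dx|=1.1547 1/|dy|=2.0000
    cross y-line → (3,3), t=0.3400
    cross x-line → (2,3), t=0.4965
    cross x-line → (1,3), t=1.6512
    cross y-line → (1,4), t=2.3400
    cross x-line → (0,4), t=2.8059 (wall)
  → r_3 = 2.8059

ranges = [1.3510, 2.2465, 2.8059]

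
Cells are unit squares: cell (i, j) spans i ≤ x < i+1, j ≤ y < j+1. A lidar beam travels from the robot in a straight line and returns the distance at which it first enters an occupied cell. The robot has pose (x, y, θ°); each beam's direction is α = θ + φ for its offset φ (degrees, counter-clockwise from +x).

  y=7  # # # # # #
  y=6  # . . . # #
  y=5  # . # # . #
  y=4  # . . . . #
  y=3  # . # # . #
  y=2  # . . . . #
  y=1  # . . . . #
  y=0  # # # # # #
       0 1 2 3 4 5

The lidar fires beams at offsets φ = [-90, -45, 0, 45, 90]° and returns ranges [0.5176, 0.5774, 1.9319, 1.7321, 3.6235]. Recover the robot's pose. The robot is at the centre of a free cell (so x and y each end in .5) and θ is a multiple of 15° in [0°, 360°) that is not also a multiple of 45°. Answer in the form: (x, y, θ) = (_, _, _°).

The pose lattice has 19·16 = 304 candidates. Test each by forward raycasting.
  (4.5, 3.5, 120°): beam 1 = 0.5774 ≠ 0.5176 ✗
  (2.5, 2.5, 240°): beam 1 = 1.7321 ≠ 0.5176 ✗
  (2.5, 4.5, 195°): beam 2 = 1.7321 ≠ 0.5774 ✗
  (1.5, 1.5, 255°): beam 3 = 0.5176 ≠ 1.9319 ✗
  (1.5, 1.5, 330°): beam 1 = 0.5774 ≠ 0.5176 ✗
  …
  (4.5, 1.5, 75°): r_1=0.5176, r_2=0.5774, r_3=1.9319, r_4=1.7321, r_5=3.6235 — all match ✓
Unique over the lattice → pose = (4.5, 1.5, 75°).

(x, y, θ) = (4.5, 1.5, 75°)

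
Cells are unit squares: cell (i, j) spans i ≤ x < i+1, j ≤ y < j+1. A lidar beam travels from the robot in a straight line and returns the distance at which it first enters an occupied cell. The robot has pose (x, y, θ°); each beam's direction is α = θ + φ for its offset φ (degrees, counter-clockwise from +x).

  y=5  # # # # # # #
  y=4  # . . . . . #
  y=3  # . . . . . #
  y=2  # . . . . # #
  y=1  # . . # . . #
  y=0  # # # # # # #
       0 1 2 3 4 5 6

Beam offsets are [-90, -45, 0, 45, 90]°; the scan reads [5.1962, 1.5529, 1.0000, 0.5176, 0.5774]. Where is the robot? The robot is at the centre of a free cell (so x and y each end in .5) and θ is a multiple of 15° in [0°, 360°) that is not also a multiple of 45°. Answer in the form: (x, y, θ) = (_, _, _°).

(x, y, θ) = (5.5, 4.5, 300°)

Candidates: 18 free-cell centres × 16 headings = 288 poses. Raycast each; keep the one whose scan matches to 4 dp.
  (2.5, 4.5, 285°): beam 1 = 1.5529 ≠ 5.1962 ✗
  (3.5, 2.5, 75°): beam 1 = 1.5529 ≠ 5.1962 ✗
  (3.5, 2.5, 195°): beam 1 = 2.5882 ≠ 5.1962 ✗
  (4.5, 3.5, 120°): beam 1 = 1.7321 ≠ 5.1962 ✗
  …
  (5.5, 4.5, 300°): r_1=5.1962, r_2=1.5529, r_3=1.0000, r_4=0.5176, r_5=0.5774 — all match ✓
No second candidate reproduces the full scan.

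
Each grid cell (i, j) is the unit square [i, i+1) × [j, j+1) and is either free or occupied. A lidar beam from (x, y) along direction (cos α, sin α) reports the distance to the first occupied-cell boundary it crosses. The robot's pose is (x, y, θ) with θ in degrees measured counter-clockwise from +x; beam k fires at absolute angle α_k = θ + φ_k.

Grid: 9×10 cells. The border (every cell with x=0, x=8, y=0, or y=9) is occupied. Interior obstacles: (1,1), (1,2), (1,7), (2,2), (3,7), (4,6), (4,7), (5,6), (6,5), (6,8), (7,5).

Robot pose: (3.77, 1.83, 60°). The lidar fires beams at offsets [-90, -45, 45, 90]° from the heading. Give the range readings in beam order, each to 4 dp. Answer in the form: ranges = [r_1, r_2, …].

beam 1: φ=-90°, α=330°
  cosα=0.8660 sinα=-0.5000 | (3,1) | tMaxX 0.2656 tMaxY 1.6600 | tΔX 1.1547 tΔY 2.0000
    t=0.2656 [x] (4,1)
    t=1.4203 [x] (5,1)
    t=1.6600 [y] (5,0) — stop
  → r_1 = 1.6600
beam 2: φ=-45°, α=15°
  cosα=0.9659 sinα=0.2588 | (3,1) | tMaxX 0.2381 tMaxY 0.6568 | tΔX 1.0353 tΔY 3.8637
    t=0.2381 [x] (4,1)
    t=0.6568 [y] (4,2)
    t=1.2734 [x] (5,2)
    t=2.3087 [x] (6,2)
    t=3.3439 [x] (7,2)
    t=4.3792 [x] (8,2) — stop
  → r_2 = 4.3792
beam 3: φ=45°, α=105°
  cosα=-0.2588 sinα=0.9659 | (3,1) | tMaxX 2.9751 tMaxY 0.1760 | tΔX 3.8637 tΔY 1.0353
    t=0.1760 [y] (3,2)
    t=1.2113 [y] (3,3)
    t=2.2465 [y] (3,4)
    t=2.9751 [x] (2,4)
    t=3.2818 [y] (2,5)
    t=4.3171 [y] (2,6)
    t=5.3524 [y] (2,7)
    t=6.3877 [y] (2,8)
    t=6.8388 [x] (1,8)
    t=7.4229 [y] (1,9) — stop
  → r_3 = 7.4229
beam 4: φ=90°, α=150°
  cosα=-0.8660 sinα=0.5000 | (3,1) | tMaxX 0.8891 tMaxY 0.3400 | tΔX 1.1547 tΔY 2.0000
    t=0.3400 [y] (3,2)
    t=0.8891 [x] (2,2) — stop
  → r_4 = 0.8891

ranges = [1.6600, 4.3792, 7.4229, 0.8891]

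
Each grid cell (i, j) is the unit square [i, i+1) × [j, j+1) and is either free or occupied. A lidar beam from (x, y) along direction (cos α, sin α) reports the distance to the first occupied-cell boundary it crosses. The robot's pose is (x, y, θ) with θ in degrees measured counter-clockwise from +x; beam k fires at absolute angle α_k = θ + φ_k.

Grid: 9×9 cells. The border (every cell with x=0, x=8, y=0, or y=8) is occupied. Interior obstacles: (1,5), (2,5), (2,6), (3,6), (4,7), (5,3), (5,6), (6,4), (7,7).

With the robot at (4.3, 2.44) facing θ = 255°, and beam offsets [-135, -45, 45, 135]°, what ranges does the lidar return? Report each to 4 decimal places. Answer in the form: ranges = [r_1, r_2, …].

ranges = [2.9560, 2.8800, 1.6628, 1.1200]

beam 1: φ=-135°, α=120°
  dir = (cos 120°, sin 120°) = (-0.5000, 0.8660); from cell (4,2)
  next x-line at t=0.6000, next y-line at t=0.6466; Δt_x=2.0000, Δt_y=1.1547
    x: enter (3,2) at t=0.6000
    y: enter (3,3) at t=0.6466
    y: enter (3,4) at t=1.8013
    x: enter (2,4) at t=2.6000
    y: enter (2,5) at t=2.9560 ← occupied
  → r_1 = 2.9560
beam 2: φ=-45°, α=210°
  dir = (cos 210°, sin 210°) = (-0.8660, -0.5000); from cell (4,2)
  next x-line at t=0.3464, next y-line at t=0.8800; Δt_x=1.1547, Δt_y=2.0000
    x: enter (3,2) at t=0.3464
    y: enter (3,1) at t=0.8800
    x: enter (2,1) at t=1.5011
    x: enter (1,1) at t=2.6558
    y: enter (1,0) at t=2.8800 ← occupied
  → r_2 = 2.8800
beam 3: φ=45°, α=300°
  dir = (cos 300°, sin 300°) = (0.5000, -0.8660); from cell (4,2)
  next x-line at t=1.4000, next y-line at t=0.5081; Δt_x=2.0000, Δt_y=1.1547
    y: enter (4,1) at t=0.5081
    x: enter (5,1) at t=1.4000
    y: enter (5,0) at t=1.6628 ← occupied
  → r_3 = 1.6628
beam 4: φ=135°, α=30°
  dir = (cos 30°, sin 30°) = (0.8660, 0.5000); from cell (4,2)
  next x-line at t=0.8083, next y-line at t=1.1200; Δt_x=1.1547, Δt_y=2.0000
    x: enter (5,2) at t=0.8083
    y: enter (5,3) at t=1.1200 ← occupied
  → r_4 = 1.1200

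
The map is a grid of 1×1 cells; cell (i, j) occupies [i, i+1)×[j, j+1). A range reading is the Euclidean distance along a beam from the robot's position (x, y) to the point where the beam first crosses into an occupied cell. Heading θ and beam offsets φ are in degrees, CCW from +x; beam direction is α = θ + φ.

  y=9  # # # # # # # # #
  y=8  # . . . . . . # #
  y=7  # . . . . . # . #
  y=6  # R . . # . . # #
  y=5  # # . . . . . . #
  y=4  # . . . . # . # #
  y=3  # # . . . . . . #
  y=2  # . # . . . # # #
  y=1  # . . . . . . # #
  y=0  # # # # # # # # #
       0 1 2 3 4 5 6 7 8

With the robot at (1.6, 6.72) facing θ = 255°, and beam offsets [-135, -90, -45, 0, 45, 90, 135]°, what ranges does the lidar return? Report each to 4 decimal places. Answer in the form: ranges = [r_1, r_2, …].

beam 1: φ=-135°, α=120°
  dir = (cos 120°, sin 120°) = (-0.5000, 0.8660); from cell (1,6)
  next x-line at t=1.2000, next y-line at t=0.3233; Δt_x=2.0000, Δt_y=1.1547
    y: enter (1,7) at t=0.3233
    x: enter (0,7) at t=1.2000 ← occupied
  → r_1 = 1.2000
beam 2: φ=-90°, α=165°
  dir = (cos 165°, sin 165°) = (-0.9659, 0.2588); from cell (1,6)
  next x-line at t=0.6212, next y-line at t=1.0818; Δt_x=1.0353, Δt_y=3.8637
    x: enter (0,6) at t=0.6212 ← occupied
  → r_2 = 0.6212
beam 3: φ=-45°, α=210°
  dir = (cos 210°, sin 210°) = (-0.8660, -0.5000); from cell (1,6)
  next x-line at t=0.6928, next y-line at t=1.4400; Δt_x=1.1547, Δt_y=2.0000
    x: enter (0,6) at t=0.6928 ← occupied
  → r_3 = 0.6928
beam 4: φ=0°, α=255°
  dir = (cos 255°, sin 255°) = (-0.2588, -0.9659); from cell (1,6)
  next x-line at t=2.3182, next y-line at t=0.7454; Δt_x=3.8637, Δt_y=1.0353
    y: enter (1,5) at t=0.7454 ← occupied
  → r_4 = 0.7454
beam 5: φ=45°, α=300°
  dir = (cos 300°, sin 300°) = (0.5000, -0.8660); from cell (1,6)
  next x-line at t=0.8000, next y-line at t=0.8314; Δt_x=2.0000, Δt_y=1.1547
    x: enter (2,6) at t=0.8000
    y: enter (2,5) at t=0.8314
    y: enter (2,4) at t=1.9861
    x: enter (3,4) at t=2.8000
    y: enter (3,3) at t=3.1408
    y: enter (3,2) at t=4.2955
    x: enter (4,2) at t=4.8000
    y: enter (4,1) at t=5.4502
    y: enter (4,0) at t=6.6049 ← occupied
  → r_5 = 6.6049
beam 6: φ=90°, α=345°
  dir = (cos 345°, sin 345°) = (0.9659, -0.2588); from cell (1,6)
  next x-line at t=0.4141, next y-line at t=2.7819; Δt_x=1.0353, Δt_y=3.8637
    x: enter (2,6) at t=0.4141
    x: enter (3,6) at t=1.4494
    x: enter (4,6) at t=2.4847 ← occupied
  → r_6 = 2.4847
beam 7: φ=135°, α=30°
  dir = (cos 30°, sin 30°) = (0.8660, 0.5000); from cell (1,6)
  next x-line at t=0.4619, next y-line at t=0.5600; Δt_x=1.1547, Δt_y=2.0000
    x: enter (2,6) at t=0.4619
    y: enter (2,7) at t=0.5600
    x: enter (3,7) at t=1.6166
    y: enter (3,8) at t=2.5600
    x: enter (4,8) at t=2.7713
    x: enter (5,8) at t=3.9260
    y: enter (5,9) at t=4.5600 ← occupied
  → r_7 = 4.5600

ranges = [1.2000, 0.6212, 0.6928, 0.7454, 6.6049, 2.4847, 4.5600]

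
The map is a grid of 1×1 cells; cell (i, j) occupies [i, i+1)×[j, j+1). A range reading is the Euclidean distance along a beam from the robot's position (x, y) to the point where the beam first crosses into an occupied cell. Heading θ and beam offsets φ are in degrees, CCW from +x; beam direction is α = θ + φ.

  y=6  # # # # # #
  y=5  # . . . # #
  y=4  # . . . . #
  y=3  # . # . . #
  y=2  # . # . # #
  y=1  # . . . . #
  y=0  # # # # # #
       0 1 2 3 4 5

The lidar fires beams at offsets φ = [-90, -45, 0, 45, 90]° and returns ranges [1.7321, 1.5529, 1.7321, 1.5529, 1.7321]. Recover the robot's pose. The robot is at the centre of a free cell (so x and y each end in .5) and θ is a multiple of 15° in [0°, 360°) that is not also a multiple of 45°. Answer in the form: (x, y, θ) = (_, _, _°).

(x, y, θ) = (2.5, 4.5, 120°)

Candidates: 16 free-cell centres × 16 headings = 256 poses. Raycast each; keep the one whose scan matches to 4 dp.
  (4.5, 4.5, 300°): beam 3 = 1.0000 ≠ 1.7321 ✗
  (3.5, 3.5, 300°): beam 1 = 0.5774 ≠ 1.7321 ✗
  (4.5, 4.5, 120°): beam 1 = 0.5774 ≠ 1.7321 ✗
  …
  (2.5, 4.5, 120°): r_1=1.7321, r_2=1.5529, r_3=1.7321, r_4=1.5529, r_5=1.7321 — all match ✓
Only this pose fits every beam.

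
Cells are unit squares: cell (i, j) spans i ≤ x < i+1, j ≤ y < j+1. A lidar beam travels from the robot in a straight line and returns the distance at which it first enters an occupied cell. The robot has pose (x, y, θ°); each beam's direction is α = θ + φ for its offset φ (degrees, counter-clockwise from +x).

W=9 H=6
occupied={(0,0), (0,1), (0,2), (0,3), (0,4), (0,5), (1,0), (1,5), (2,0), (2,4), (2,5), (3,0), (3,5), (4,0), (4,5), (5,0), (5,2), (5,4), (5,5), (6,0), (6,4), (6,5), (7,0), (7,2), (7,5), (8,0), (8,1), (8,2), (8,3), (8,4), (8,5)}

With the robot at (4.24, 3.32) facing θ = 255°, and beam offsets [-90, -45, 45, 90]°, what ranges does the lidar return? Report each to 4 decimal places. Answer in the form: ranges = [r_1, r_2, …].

beam 1: φ=-90°, α=165°
  cosα=-0.9659 sinα=0.2588 | (4,3) | tMaxX 0.2485 tMaxY 2.6273 | tΔX 1.0353 tΔY 3.8637
    t=0.2485 [x] (3,3)
    t=1.2837 [x] (2,3)
    t=2.3190 [x] (1,3)
    t=2.6273 [y] (1,4)
    t=3.3543 [x] (0,4) — stop
  → r_1 = 3.3543
beam 2: φ=-45°, α=210°
  cosα=-0.8660 sinα=-0.5000 | (4,3) | tMaxX 0.2771 tMaxY 0.6400 | tΔX 1.1547 tΔY 2.0000
    t=0.2771 [x] (3,3)
    t=0.6400 [y] (3,2)
    t=1.4318 [x] (2,2)
    t=2.5865 [x] (1,2)
    t=2.6400 [y] (1,1)
    t=3.7412 [x] (0,1) — stop
  → r_2 = 3.7412
beam 3: φ=45°, α=300°
  cosα=0.5000 sinα=-0.8660 | (4,3) | tMaxX 1.5200 tMaxY 0.3695 | tΔX 2.0000 tΔY 1.1547
    t=0.3695 [y] (4,2)
    t=1.5200 [x] (5,2) — stop
  → r_3 = 1.5200
beam 4: φ=90°, α=345°
  cosα=0.9659 sinα=-0.2588 | (4,3) | tMaxX 0.7868 tMaxY 1.2364 | tΔX 1.0353 tΔY 3.8637
    t=0.7868 [x] (5,3)
    t=1.2364 [y] (5,2) — stop
  → r_4 = 1.2364

ranges = [3.3543, 3.7412, 1.5200, 1.2364]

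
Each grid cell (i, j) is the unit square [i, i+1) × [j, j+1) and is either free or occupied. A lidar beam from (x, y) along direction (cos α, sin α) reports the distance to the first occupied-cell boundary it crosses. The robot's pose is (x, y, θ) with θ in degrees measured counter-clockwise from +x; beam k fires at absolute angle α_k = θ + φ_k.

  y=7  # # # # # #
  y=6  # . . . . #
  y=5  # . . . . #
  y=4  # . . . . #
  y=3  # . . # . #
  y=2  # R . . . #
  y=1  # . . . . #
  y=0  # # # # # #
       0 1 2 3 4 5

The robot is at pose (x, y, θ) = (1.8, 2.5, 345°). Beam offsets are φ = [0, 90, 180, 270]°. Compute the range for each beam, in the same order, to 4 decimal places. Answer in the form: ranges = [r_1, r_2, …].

beam 1: φ=0°, α=345°
  dir = (cos 345°, sin 345°) = (0.9659, -0.2588); from cell (1,2)
  next x-line at t=0.2071, next y-line at t=1.9319; Δt_x=1.0353, Δt_y=3.8637
    x: enter (2,2) at t=0.2071
    x: enter (3,2) at t=1.2423
    y: enter (3,1) at t=1.9319
    x: enter (4,1) at t=2.2776
    x: enter (5,1) at t=3.3129 ← occupied
  → r_1 = 3.3129
beam 2: φ=90°, α=75°
  dir = (cos 75°, sin 75°) = (0.2588, 0.9659); from cell (1,2)
  next x-line at t=0.7727, next y-line at t=0.5176; Δt_x=3.8637, Δt_y=1.0353
    y: enter (1,3) at t=0.5176
    x: enter (2,3) at t=0.7727
    y: enter (2,4) at t=1.5529
    y: enter (2,5) at t=2.5882
    y: enter (2,6) at t=3.6235
    x: enter (3,6) at t=4.6364
    y: enter (3,7) at t=4.6587 ← occupied
  → r_2 = 4.6587
beam 3: φ=180°, α=165°
  dir = (cos 165°, sin 165°) = (-0.9659, 0.2588); from cell (1,2)
  next x-line at t=0.8282, next y-line at t=1.9319; Δt_x=1.0353, Δt_y=3.8637
    x: enter (0,2) at t=0.8282 ← occupied
  → r_3 = 0.8282
beam 4: φ=270°, α=255°
  dir = (cos 255°, sin 255°) = (-0.2588, -0.9659); from cell (1,2)
  next x-line at t=3.0910, next y-line at t=0.5176; Δt_x=3.8637, Δt_y=1.0353
    y: enter (1,1) at t=0.5176
    y: enter (1,0) at t=1.5529 ← occupied
  → r_4 = 1.5529

ranges = [3.3129, 4.6587, 0.8282, 1.5529]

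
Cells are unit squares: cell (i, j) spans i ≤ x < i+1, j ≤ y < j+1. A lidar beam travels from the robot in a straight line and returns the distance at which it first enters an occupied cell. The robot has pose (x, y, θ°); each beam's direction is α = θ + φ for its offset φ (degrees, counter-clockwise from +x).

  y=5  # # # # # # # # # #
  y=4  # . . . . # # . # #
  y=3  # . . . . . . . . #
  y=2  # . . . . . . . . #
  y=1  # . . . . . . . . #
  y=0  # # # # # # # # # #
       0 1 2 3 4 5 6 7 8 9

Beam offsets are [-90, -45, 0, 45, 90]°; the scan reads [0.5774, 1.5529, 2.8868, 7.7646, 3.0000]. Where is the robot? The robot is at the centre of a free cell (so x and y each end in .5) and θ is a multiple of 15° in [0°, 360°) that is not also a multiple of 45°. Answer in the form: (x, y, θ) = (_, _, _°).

The pose lattice has 29·16 = 464 candidates. Test each by forward raycasting.
  (8.5, 3.5, 75°): beam 1 = 0.5176 ≠ 0.5774 ✗
  (8.5, 1.5, 60°): beam 2 = 0.5176 ≠ 1.5529 ✗
  (2.5, 4.5, 15°): beam 1 = 3.6235 ≠ 0.5774 ✗
  (1.5, 3.5, 30°): beam 1 = 2.8868 ≠ 0.5774 ✗
  …
  (8.5, 2.5, 120°): r_1=0.5774, r_2=1.5529, r_3=2.8868, r_4=7.7646, r_5=3.0000 — all match ✓
No second candidate reproduces the full scan.

(x, y, θ) = (8.5, 2.5, 120°)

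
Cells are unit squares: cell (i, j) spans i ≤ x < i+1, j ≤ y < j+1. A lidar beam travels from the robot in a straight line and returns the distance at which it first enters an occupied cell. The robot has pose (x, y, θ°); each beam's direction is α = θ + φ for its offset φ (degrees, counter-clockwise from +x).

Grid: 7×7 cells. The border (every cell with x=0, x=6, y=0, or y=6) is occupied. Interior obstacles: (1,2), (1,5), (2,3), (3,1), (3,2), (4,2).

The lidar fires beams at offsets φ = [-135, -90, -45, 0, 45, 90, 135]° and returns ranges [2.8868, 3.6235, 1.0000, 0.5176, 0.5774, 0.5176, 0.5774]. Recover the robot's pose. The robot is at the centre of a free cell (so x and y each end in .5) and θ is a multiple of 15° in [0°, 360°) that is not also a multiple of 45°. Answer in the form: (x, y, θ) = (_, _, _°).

Candidates: 19 free-cell centres × 16 headings = 304 poses. Raycast each; keep the one whose scan matches to 4 dp.
  (2.5, 1.5, 330°): beam 1 = 1.5529 ≠ 2.8868 ✗
  (1.5, 4.5, 75°): beam 1 = 1.0000 ≠ 2.8868 ✗
  (1.5, 4.5, 120°): beam 1 = 4.6587 ≠ 2.8868 ✗
  (5.5, 2.5, 75°): beam 1 = 1.0000 ≠ 2.8868 ✗
  …
  (2.5, 5.5, 75°): r_1=2.8868, r_2=3.6235, r_3=1.0000, r_4=0.5176, r_5=0.5774, r_6=0.5176, r_7=0.5774 — all match ✓
Only this pose fits every beam.

(x, y, θ) = (2.5, 5.5, 75°)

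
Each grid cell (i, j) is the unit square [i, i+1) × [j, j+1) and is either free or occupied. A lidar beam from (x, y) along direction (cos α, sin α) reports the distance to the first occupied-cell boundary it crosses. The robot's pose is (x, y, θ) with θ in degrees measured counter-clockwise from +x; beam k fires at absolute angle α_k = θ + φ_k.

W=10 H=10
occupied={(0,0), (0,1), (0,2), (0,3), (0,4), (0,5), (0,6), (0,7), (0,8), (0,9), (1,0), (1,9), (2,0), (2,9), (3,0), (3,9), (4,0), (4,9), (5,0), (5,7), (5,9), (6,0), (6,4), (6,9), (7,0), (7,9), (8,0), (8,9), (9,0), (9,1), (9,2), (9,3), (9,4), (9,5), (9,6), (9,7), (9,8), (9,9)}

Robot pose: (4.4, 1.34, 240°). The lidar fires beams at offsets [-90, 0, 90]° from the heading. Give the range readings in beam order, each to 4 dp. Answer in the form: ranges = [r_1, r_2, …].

ranges = [3.9260, 0.3926, 0.6800]

beam 1: φ=-90°, α=150°
  d=(-0.8660,0.5000)  start (4,1)  tX=0.4619 tY=1.3200  stride 1/|dx|=1.1547 1/|dy|=2.0000
    cross x-line → (3,1), t=0.4619
    cross y-line → (3,2), t=1.3200
    cross x-line → (2,2), t=1.6166
    cross x-line → (1,2), t=2.7713
    cross y-line → (1,3), t=3.3200
    cross x-line → (0,3), t=3.9260 (wall)
  → r_1 = 3.9260
beam 2: φ=0°, α=240°
  d=(-0.5000,-0.8660)  start (4,1)  tX=0.8000 tY=0.3926  stride 1/|dx|=2.0000 1/|dy|=1.1547
    cross y-line → (4,0), t=0.3926 (wall)
  → r_2 = 0.3926
beam 3: φ=90°, α=330°
  d=(0.8660,-0.5000)  start (4,1)  tX=0.6928 tY=0.6800  stride 1/|dx|=1.1547 1/|dy|=2.0000
    cross y-line → (4,0), t=0.6800 (wall)
  → r_3 = 0.6800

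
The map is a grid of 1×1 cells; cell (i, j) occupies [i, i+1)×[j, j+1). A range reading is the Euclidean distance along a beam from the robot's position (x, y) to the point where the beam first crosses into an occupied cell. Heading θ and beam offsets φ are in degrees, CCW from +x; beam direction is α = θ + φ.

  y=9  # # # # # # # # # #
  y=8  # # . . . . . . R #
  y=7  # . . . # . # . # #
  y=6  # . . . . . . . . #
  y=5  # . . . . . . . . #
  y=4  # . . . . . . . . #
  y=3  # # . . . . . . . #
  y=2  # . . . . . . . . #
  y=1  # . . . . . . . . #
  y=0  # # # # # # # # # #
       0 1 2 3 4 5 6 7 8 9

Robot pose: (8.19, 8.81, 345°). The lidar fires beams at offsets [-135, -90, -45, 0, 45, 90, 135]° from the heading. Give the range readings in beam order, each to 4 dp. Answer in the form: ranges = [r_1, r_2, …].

beam 1: φ=-135°, α=210°
  direction (-0.8660, -0.5000); cell (8,8); t to first gridline: x 0.2194, y 1.6200 (then +1.1547 / +2.0000)
    (7,8) via x @ 0.2194
    (6,8) via x @ 1.3741
    (6,7) via y @ 1.6200  # hit
  → r_1 = 1.6200
beam 2: φ=-90°, α=255°
  direction (-0.2588, -0.9659); cell (8,8); t to first gridline: x 0.7341, y 0.8386 (then +3.8637 / +1.0353)
    (7,8) via x @ 0.7341
    (7,7) via y @ 0.8386
    (7,6) via y @ 1.8738
    (7,5) via y @ 2.9091
    (7,4) via y @ 3.9444
    (6,4) via x @ 4.5978
    (6,3) via y @ 4.9797
    (6,2) via y @ 6.0150
    (6,1) via y @ 7.0502
    (6,0) via y @ 8.0855  # hit
  → r_2 = 8.0855
beam 3: φ=-45°, α=300°
  direction (0.5000, -0.8660); cell (8,8); t to first gridline: x 1.6200, y 0.9353 (then +2.0000 / +1.1547)
    (8,7) via y @ 0.9353  # hit
  → r_3 = 0.9353
beam 4: φ=0°, α=345°
  direction (0.9659, -0.2588); cell (8,8); t to first gridline: x 0.8386, y 3.1296 (then +1.0353 / +3.8637)
    (9,8) via x @ 0.8386  # hit
  → r_4 = 0.8386
beam 5: φ=45°, α=30°
  direction (0.8660, 0.5000); cell (8,8); t to first gridline: x 0.9353, y 0.3800 (then +1.1547 / +2.0000)
    (8,9) via y @ 0.3800  # hit
  → r_5 = 0.3800
beam 6: φ=90°, α=75°
  direction (0.2588, 0.9659); cell (8,8); t to first gridline: x 3.1296, y 0.1967 (then +3.8637 / +1.0353)
    (8,9) via y @ 0.1967  # hit
  → r_6 = 0.1967
beam 7: φ=135°, α=120°
  direction (-0.5000, 0.8660); cell (8,8); t to first gridline: x 0.3800, y 0.2194 (then +2.0000 / +1.1547)
    (8,9) via y @ 0.2194  # hit
  → r_7 = 0.2194

ranges = [1.6200, 8.0855, 0.9353, 0.8386, 0.3800, 0.1967, 0.2194]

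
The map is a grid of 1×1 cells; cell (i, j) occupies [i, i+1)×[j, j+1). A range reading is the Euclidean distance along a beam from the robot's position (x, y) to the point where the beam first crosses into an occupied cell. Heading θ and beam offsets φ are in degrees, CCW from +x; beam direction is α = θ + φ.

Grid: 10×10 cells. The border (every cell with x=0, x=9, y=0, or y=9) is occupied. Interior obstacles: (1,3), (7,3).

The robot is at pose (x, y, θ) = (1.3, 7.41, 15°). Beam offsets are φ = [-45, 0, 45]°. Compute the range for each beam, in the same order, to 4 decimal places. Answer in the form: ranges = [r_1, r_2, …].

ranges = [6.8200, 6.1433, 1.8360]

beam 1: φ=-45°, α=330°
  d=(0.8660,-0.5000)  start (1,7)  tX=0.8083 tY=0.8200  stride 1/|dx|=1.1547 1/|dy|=2.0000
    cross x-line → (2,7), t=0.8083
    cross y-line → (2,6), t=0.8200
    cross x-line → (3,6), t=1.9630
    cross y-line → (3,5), t=2.8200
    cross x-line → (4,5), t=3.1177
    cross x-line → (5,5), t=4.2724
    cross y-line → (5,4), t=4.8200
    cross x-line → (6,4), t=5.4271
    cross x-line → (7,4), t=6.5818
    cross y-line → (7,3), t=6.8200 (wall)
  → r_1 = 6.8200
beam 2: φ=0°, α=15°
  d=(0.9659,0.2588)  start (1,7)  tX=0.7247 tY=2.2796  stride 1/|dx|=1.0353 1/|dy|=3.8637
    cross x-line → (2,7), t=0.7247
    cross x-line → (3,7), t=1.7600
    cross y-line → (3,8), t=2.2796
    cross x-line → (4,8), t=2.7952
    cross x-line → (5,8), t=3.8305
    cross x-line → (6,8), t=4.8658
    cross x-line → (7,8), t=5.9011
    cross y-line → (7,9), t=6.1433 (wall)
  → r_2 = 6.1433
beam 3: φ=45°, α=60°
  d=(0.5000,0.8660)  start (1,7)  tX=1.4000 tY=0.6813  stride 1/|dx|=2.0000 1/|dy|=1.1547
    cross y-line → (1,8), t=0.6813
    cross x-line → (2,8), t=1.4000
    cross y-line → (2,9), t=1.8360 (wall)
  → r_3 = 1.8360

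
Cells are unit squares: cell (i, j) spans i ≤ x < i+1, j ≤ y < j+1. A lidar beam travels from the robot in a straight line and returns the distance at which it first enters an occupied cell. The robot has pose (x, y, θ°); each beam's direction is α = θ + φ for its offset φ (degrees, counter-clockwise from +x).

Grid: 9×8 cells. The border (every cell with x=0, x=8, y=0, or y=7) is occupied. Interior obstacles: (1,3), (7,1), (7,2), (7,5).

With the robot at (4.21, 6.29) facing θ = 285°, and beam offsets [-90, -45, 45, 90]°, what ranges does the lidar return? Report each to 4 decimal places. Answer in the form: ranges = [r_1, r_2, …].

beam 1: φ=-90°, α=195°
  dir = (cos 195°, sin 195°) = (-0.9659, -0.2588); from cell (4,6)
  next x-line at t=0.2174, next y-line at t=1.1205; Δt_x=1.0353, Δt_y=3.8637
    x: enter (3,6) at t=0.2174
    y: enter (3,5) at t=1.1205
    x: enter (2,5) at t=1.2527
    x: enter (1,5) at t=2.2880
    x: enter (0,5) at t=3.3232 ← occupied
  → r_1 = 3.3232
beam 2: φ=-45°, α=240°
  dir = (cos 240°, sin 240°) = (-0.5000, -0.8660); from cell (4,6)
  next x-line at t=0.4200, next y-line at t=0.3349; Δt_x=2.0000, Δt_y=1.1547
    y: enter (4,5) at t=0.3349
    x: enter (3,5) at t=0.4200
    y: enter (3,4) at t=1.4896
    x: enter (2,4) at t=2.4200
    y: enter (2,3) at t=2.6443
    y: enter (2,2) at t=3.7990
    x: enter (1,2) at t=4.4200
    y: enter (1,1) at t=4.9537
    y: enter (1,0) at t=6.1084 ← occupied
  → r_2 = 6.1084
beam 3: φ=45°, α=330°
  dir = (cos 330°, sin 330°) = (0.8660, -0.5000); from cell (4,6)
  next x-line at t=0.9122, next y-line at t=0.5800; Δt_x=1.1547, Δt_y=2.0000
    y: enter (4,5) at t=0.5800
    x: enter (5,5) at t=0.9122
    x: enter (6,5) at t=2.0669
    y: enter (6,4) at t=2.5800
    x: enter (7,4) at t=3.2216
    x: enter (8,4) at t=4.3763 ← occupied
  → r_3 = 4.3763
beam 4: φ=90°, α=15°
  dir = (cos 15°, sin 15°) = (0.9659, 0.2588); from cell (4,6)
  next x-line at t=0.8179, next y-line at t=2.7432; Δt_x=1.0353, Δt_y=3.8637
    x: enter (5,6) at t=0.8179
    x: enter (6,6) at t=1.8531
    y: enter (6,7) at t=2.7432 ← occupied
  → r_4 = 2.7432

ranges = [3.3232, 6.1084, 4.3763, 2.7432]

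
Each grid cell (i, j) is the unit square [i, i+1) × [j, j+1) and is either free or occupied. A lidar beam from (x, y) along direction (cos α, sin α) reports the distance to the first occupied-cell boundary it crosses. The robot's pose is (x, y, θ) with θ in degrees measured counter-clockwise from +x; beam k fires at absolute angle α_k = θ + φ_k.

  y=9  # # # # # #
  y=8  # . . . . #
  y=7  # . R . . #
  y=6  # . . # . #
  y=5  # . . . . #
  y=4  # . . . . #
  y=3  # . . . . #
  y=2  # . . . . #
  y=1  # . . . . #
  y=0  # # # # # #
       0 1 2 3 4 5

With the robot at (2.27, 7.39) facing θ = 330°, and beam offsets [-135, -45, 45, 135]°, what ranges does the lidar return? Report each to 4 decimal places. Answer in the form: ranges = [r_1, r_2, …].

beam 1: φ=-135°, α=195°
  dir = (cos 195°, sin 195°) = (-0.9659, -0.2588); from cell (2,7)
  next x-line at t=0.2795, next y-line at t=1.5068; Δt_x=1.0353, Δt_y=3.8637
    x: enter (1,7) at t=0.2795
    x: enter (0,7) at t=1.3148 ← occupied
  → r_1 = 1.3148
beam 2: φ=-45°, α=285°
  dir = (cos 285°, sin 285°) = (0.2588, -0.9659); from cell (2,7)
  next x-line at t=2.8205, next y-line at t=0.4038; Δt_x=3.8637, Δt_y=1.0353
    y: enter (2,6) at t=0.4038
    y: enter (2,5) at t=1.4390
    y: enter (2,4) at t=2.4743
    x: enter (3,4) at t=2.8205
    y: enter (3,3) at t=3.5096
    y: enter (3,2) at t=4.5449
    y: enter (3,1) at t=5.5801
    y: enter (3,0) at t=6.6154 ← occupied
  → r_2 = 6.6154
beam 3: φ=45°, α=15°
  dir = (cos 15°, sin 15°) = (0.9659, 0.2588); from cell (2,7)
  next x-line at t=0.7558, next y-line at t=2.3569; Δt_x=1.0353, Δt_y=3.8637
    x: enter (3,7) at t=0.7558
    x: enter (4,7) at t=1.7910
    y: enter (4,8) at t=2.3569
    x: enter (5,8) at t=2.8263 ← occupied
  → r_3 = 2.8263
beam 4: φ=135°, α=105°
  dir = (cos 105°, sin 105°) = (-0.2588, 0.9659); from cell (2,7)
  next x-line at t=1.0432, next y-line at t=0.6315; Δt_x=3.8637, Δt_y=1.0353
    y: enter (2,8) at t=0.6315
    x: enter (1,8) at t=1.0432
    y: enter (1,9) at t=1.6668 ← occupied
  → r_4 = 1.6668

ranges = [1.3148, 6.6154, 2.8263, 1.6668]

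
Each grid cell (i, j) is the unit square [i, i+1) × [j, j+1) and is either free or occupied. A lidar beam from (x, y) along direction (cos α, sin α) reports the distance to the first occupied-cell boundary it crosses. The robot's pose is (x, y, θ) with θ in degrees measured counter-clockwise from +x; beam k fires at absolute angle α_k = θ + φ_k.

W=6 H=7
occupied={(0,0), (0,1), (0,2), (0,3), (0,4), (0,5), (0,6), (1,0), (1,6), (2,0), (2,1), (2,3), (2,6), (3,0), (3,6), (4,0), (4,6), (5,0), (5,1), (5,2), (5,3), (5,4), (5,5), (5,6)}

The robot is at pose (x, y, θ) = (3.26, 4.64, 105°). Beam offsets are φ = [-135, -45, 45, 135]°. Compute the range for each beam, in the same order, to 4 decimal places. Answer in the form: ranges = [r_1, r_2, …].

ranges = [2.0092, 1.5704, 2.6096, 0.7390]

beam 1: φ=-135°, α=330°
  d=(0.8660,-0.5000)  start (3,4)  tX=0.8545 tY=1.2800  stride 1/|dx|=1.1547 1/|dy|=2.0000
    cross x-line → (4,4), t=0.8545
    cross y-line → (4,3), t=1.2800
    cross x-line → (5,3), t=2.0092 (wall)
  → r_1 = 2.0092
beam 2: φ=-45°, α=60°
  d=(0.5000,0.8660)  start (3,4)  tX=1.4800 tY=0.4157  stride 1/|dx|=2.0000 1/|dy|=1.1547
    cross y-line → (3,5), t=0.4157
    cross x-line → (4,5), t=1.4800
    cross y-line → (4,6), t=1.5704 (wall)
  → r_2 = 1.5704
beam 3: φ=45°, α=150°
  d=(-0.8660,0.5000)  start (3,4)  tX=0.3002 tY=0.7200  stride 1/|dx|=1.1547 1/|dy|=2.0000
    cross x-line → (2,4), t=0.3002
    cross y-line → (2,5), t=0.7200
    cross x-line → (1,5), t=1.4549
    cross x-line → (0,5), t=2.6096 (wall)
  → r_3 = 2.6096
beam 4: φ=135°, α=240°
  d=(-0.5000,-0.8660)  start (3,4)  tX=0.5200 tY=0.7390  stride 1/|dx|=2.0000 1/|dy|=1.1547
    cross x-line → (2,4), t=0.5200
    cross y-line → (2,3), t=0.7390 (wall)
  → r_4 = 0.7390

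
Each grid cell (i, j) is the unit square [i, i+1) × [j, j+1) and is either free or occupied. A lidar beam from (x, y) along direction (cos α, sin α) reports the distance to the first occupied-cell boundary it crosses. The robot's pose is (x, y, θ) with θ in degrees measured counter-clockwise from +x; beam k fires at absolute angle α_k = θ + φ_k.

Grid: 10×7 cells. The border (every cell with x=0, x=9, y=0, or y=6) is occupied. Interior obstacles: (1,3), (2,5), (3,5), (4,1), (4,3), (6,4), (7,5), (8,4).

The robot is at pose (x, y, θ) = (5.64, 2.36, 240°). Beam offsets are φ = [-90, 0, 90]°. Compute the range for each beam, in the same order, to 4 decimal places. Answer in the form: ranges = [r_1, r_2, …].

ranges = [1.2800, 1.2800, 2.7200]

beam 1: φ=-90°, α=150°
  dir = (cos 150°, sin 150°) = (-0.8660, 0.5000); from cell (5,2)
  next x-line at t=0.7390, next y-line at t=1.2800; Δt_x=1.1547, Δt_y=2.0000
    x: enter (4,2) at t=0.7390
    y: enter (4,3) at t=1.2800 ← occupied
  → r_1 = 1.2800
beam 2: φ=0°, α=240°
  dir = (cos 240°, sin 240°) = (-0.5000, -0.8660); from cell (5,2)
  next x-line at t=1.2800, next y-line at t=0.4157; Δt_x=2.0000, Δt_y=1.1547
    y: enter (5,1) at t=0.4157
    x: enter (4,1) at t=1.2800 ← occupied
  → r_2 = 1.2800
beam 3: φ=90°, α=330°
  dir = (cos 330°, sin 330°) = (0.8660, -0.5000); from cell (5,2)
  next x-line at t=0.4157, next y-line at t=0.7200; Δt_x=1.1547, Δt_y=2.0000
    x: enter (6,2) at t=0.4157
    y: enter (6,1) at t=0.7200
    x: enter (7,1) at t=1.5704
    y: enter (7,0) at t=2.7200 ← occupied
  → r_3 = 2.7200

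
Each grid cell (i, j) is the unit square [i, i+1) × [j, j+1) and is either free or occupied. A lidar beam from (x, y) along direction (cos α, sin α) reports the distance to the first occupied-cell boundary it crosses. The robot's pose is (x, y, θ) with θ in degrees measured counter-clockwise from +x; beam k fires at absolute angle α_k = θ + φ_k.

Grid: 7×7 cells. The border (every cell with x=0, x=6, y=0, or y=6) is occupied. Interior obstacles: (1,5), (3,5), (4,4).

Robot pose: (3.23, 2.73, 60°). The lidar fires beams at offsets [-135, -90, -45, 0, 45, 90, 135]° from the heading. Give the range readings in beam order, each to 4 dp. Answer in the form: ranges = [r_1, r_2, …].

ranges = [1.7910, 3.1985, 2.8677, 1.5400, 3.3854, 2.5750, 2.3087]

beam 1: φ=-135°, α=285°
  cosα=0.2588 sinα=-0.9659 | (3,2) | tMaxX 2.9751 tMaxY 0.7558 | tΔX 3.8637 tΔY 1.0353
    t=0.7558 [y] (3,1)
    t=1.7910 [y] (3,0) — stop
  → r_1 = 1.7910
beam 2: φ=-90°, α=330°
  cosα=0.8660 sinα=-0.5000 | (3,2) | tMaxX 0.8891 tMaxY 1.4600 | tΔX 1.1547 tΔY 2.0000
    t=0.8891 [x] (4,2)
    t=1.4600 [y] (4,1)
    t=2.0438 [x] (5,1)
    t=3.1985 [x] (6,1) — stop
  → r_2 = 3.1985
beam 3: φ=-45°, α=15°
  cosα=0.9659 sinα=0.2588 | (3,2) | tMaxX 0.7972 tMaxY 1.0432 | tΔX 1.0353 tΔY 3.8637
    t=0.7972 [x] (4,2)
    t=1.0432 [y] (4,3)
    t=1.8324 [x] (5,3)
    t=2.8677 [x] (6,3) — stop
  → r_3 = 2.8677
beam 4: φ=0°, α=60°
  cosα=0.5000 sinα=0.8660 | (3,2) | tMaxX 1.5400 tMaxY 0.3118 | tΔX 2.0000 tΔY 1.1547
    t=0.3118 [y] (3,3)
    t=1.4665 [y] (3,4)
    t=1.5400 [x] (4,4) — stop
  → r_4 = 1.5400
beam 5: φ=45°, α=105°
  cosα=-0.2588 sinα=0.9659 | (3,2) | tMaxX 0.8887 tMaxY 0.2795 | tΔX 3.8637 tΔY 1.0353
    t=0.2795 [y] (3,3)
    t=0.8887 [x] (2,3)
    t=1.3148 [y] (2,4)
    t=2.3501 [y] (2,5)
    t=3.3854 [y] (2,6) — stop
  → r_5 = 3.3854
beam 6: φ=90°, α=150°
  cosα=-0.8660 sinα=0.5000 | (3,2) | tMaxX 0.2656 tMaxY 0.5400 | tΔX 1.1547 tΔY 2.0000
    t=0.2656 [x] (2,2)
    t=0.5400 [y] (2,3)
    t=1.4203 [x] (1,3)
    t=2.5400 [y] (1,4)
    t=2.5750 [x] (0,4) — stop
  → r_6 = 2.5750
beam 7: φ=135°, α=195°
  cosα=-0.9659 sinα=-0.2588 | (3,2) | tMaxX 0.2381 tMaxY 2.8205 | tΔX 1.0353 tΔY 3.8637
    t=0.2381 [x] (2,2)
    t=1.2734 [x] (1,2)
    t=2.3087 [x] (0,2) — stop
  → r_7 = 2.3087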